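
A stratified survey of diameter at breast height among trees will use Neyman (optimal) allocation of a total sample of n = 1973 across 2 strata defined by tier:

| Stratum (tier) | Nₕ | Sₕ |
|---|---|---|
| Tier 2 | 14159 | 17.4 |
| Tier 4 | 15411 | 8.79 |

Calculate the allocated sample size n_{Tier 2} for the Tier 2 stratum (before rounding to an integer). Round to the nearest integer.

Neyman allocation: nₕ = n·NₕSₕ / Σⱼ NⱼSⱼ.
Σ NⱼSⱼ = 14159·17.4 + 15411·8.79 = 381829.29.
n_{Tier 2} = 1973·14159·17.4 / 381829.29 = 1273.

1273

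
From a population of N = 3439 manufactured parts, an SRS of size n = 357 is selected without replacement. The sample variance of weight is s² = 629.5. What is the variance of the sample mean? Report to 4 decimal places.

1.5803

Under SRS without replacement, Var(ȳ) = (1 − f)·s²/n with f = n/N = 357/3439 = 0.10380925.
Var(ȳ) = (1 − 0.10380925)·629.5/357 = 0.89619075·1.7633053 = 1.5802579.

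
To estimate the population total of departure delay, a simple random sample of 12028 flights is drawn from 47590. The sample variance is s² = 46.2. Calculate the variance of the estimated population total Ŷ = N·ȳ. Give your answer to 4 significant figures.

Var(Ŷ) = N²·Var(ȳ) = N²·(1 − n/N)·s²/n.
f = 12028/47590 = 0.25274217; Var(ȳ) = 0.74725783·46.2/12028 = 0.0028702454.
Var(Ŷ) = 47590² · 0.0028702454 = 6.500555 × 10^6.

6.501 × 10^6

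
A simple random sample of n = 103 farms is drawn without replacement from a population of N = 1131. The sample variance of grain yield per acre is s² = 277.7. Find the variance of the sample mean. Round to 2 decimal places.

2.45

Under SRS without replacement, Var(ȳ) = (1 − f)·s²/n with f = n/N = 103/1131 = 0.09106985.
Var(ȳ) = (1 − 0.09106985)·277.7/103 = 0.90893015·2.6961165 = 2.4505816.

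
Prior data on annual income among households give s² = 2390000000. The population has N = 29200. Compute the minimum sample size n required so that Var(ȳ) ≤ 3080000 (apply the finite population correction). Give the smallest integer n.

Without fpc, n₀ = s²/D = 2390000000/3080000 = 775.9740.
With fpc, (1 − n/N)·s²/n ≤ D requires n ≥ n₀/(1 + n₀/N) = 775.9740/(1 + 775.9740/29200) = 755.8867.
Rounding up, n = 756.

756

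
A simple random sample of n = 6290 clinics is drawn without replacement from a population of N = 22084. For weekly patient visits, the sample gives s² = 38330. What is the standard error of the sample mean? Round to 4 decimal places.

2.0876

Under SRS without replacement, Var(ȳ) = (1 − f)·s²/n with f = n/N = 6290/22084 = 0.28482159.
Var(ȳ) = (1 − 0.28482159)·38330/6290 = 0.71517841·6.0937997 = 4.358154.
SE(ȳ) = √(4.358154) = 2.0876.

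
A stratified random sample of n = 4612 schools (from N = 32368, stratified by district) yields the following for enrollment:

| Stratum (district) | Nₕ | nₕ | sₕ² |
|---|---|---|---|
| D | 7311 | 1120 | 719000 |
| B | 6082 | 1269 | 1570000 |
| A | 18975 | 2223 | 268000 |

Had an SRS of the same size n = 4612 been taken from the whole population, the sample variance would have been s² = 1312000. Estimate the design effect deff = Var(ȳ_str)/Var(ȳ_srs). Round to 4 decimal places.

Var(ȳ_str) = Σ Wₕ²(1−fₕ)sₕ²/nₕ with Wₕ = Nₕ/32368:
  D: (7311/32368)²·(1−1120/7311)·719000/1120 = 27.734269
  B: (6082/32368)²·(1−1269/6082)·1570000/1269 = 34.567548
  A: (18975/32368)²·(1−2223/18975)·268000/2223 = 36.577334
  → Var(ȳ_str) = 98.879151.
Var(ȳ_srs) = (1 − 4612/32368)·1312000/4612 = 243.94142.
deff = 98.879151 / 243.94142 = 0.4053.

0.4053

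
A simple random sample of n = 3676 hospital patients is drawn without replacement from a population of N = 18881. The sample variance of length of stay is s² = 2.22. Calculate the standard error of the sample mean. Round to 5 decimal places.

0.02205

Under SRS without replacement, Var(ȳ) = (1 − f)·s²/n with f = n/N = 3676/18881 = 0.19469308.
Var(ȳ) = (1 − 0.19469308)·2.22/3676 = 0.80530692·6.039173 × 10^-4 = 4.8633878 × 10^-4.
SE(ȳ) = √(4.8633878 × 10^-4) = 0.02205.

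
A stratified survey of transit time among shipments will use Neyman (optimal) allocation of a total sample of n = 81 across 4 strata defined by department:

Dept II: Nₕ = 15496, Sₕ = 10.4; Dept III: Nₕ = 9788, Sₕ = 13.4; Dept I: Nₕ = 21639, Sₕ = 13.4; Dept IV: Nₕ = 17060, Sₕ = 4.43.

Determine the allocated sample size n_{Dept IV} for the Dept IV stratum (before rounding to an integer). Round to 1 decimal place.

Neyman allocation: nₕ = n·NₕSₕ / Σⱼ NⱼSⱼ.
Σ NⱼSⱼ = 15496·10.4 + 9788·13.4 + 21639·13.4 + 17060·4.43 = 657856.
n_{Dept IV} = 81·17060·4.43 / 657856 = 9.3.

9.3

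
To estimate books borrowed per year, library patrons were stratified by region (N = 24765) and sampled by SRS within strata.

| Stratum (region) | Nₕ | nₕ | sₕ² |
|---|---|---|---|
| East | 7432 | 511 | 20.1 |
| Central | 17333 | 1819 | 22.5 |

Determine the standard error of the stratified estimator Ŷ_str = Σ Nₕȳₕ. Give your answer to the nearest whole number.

Var(Ŷ_str) = Σₕ Nₕ²(1 − fₕ)sₕ²/nₕ.
East: 7432²·(1 − 511/7432)·20.1/511 = 2.0232507 × 10^6.
Central: 17333²·(1 − 1819/17333)·22.5/1819 = 3.3261922 × 10^6.
Sum = 5.3494429 × 10^6.
SE = √(5.3494429 × 10^6) = 2313.

2313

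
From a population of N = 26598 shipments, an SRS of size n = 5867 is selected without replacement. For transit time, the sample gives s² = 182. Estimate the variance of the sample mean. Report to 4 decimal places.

0.0242

Under SRS without replacement, Var(ȳ) = (1 − f)·s²/n with f = n/N = 5867/26598 = 0.22058049.
Var(ȳ) = (1 − 0.22058049)·182/5867 = 0.77941951·0.031020965 = 0.024178345.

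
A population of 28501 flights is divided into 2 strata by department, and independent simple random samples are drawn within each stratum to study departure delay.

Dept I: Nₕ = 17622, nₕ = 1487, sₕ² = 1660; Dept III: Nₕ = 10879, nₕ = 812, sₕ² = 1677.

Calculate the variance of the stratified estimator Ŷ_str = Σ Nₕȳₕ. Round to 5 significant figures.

5.4360 × 10^8

Var(Ŷ_str) = Σₕ Nₕ²(1 − fₕ)sₕ²/nₕ.
Dept I: 17622²·(1 − 1487/17622)·1660/1487 = 3.174105 × 10^8.
Dept III: 10879²·(1 − 812/10879)·1677/812 = 2.2618619 × 10^8.
Sum = 5.4359669 × 10^8.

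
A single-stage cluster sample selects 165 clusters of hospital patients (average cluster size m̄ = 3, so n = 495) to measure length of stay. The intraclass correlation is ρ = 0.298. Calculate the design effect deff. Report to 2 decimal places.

1.60

deff = 1 + (3 − 1)·0.298 = 1 + 0.596 = 1.596.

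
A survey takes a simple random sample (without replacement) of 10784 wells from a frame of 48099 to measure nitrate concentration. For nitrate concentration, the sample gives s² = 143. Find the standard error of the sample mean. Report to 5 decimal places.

0.10143

Under SRS without replacement, Var(ȳ) = (1 − f)·s²/n with f = n/N = 10784/48099 = 0.22420425.
Var(ȳ) = (1 − 0.22420425)·143/10784 = 0.77579575·0.013260386 = 0.010287351.
SE(ȳ) = √(0.010287351) = 0.10143.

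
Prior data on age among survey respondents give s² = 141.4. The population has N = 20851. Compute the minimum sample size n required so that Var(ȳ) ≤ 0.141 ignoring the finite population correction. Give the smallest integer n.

Without fpc, n₀ = s²/D = 141.4/0.141 = 1002.8369.
Rounding up, n = 1003.

1003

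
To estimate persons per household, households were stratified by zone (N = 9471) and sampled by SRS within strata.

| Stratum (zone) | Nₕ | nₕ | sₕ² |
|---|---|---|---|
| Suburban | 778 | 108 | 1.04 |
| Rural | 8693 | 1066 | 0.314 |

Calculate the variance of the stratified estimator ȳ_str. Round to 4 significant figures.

2.737 × 10^-4

Var(ȳ_str) = Σₕ Wₕ²(1 − fₕ)sₕ²/nₕ with Wₕ = Nₕ/N, N = 9471.
Suburban: Wₕ = 0.08214550; term = 0.08214550²·(1 − 0.13881748)·1.04/108 = 5.5959305 × 10^-5.
Rural: Wₕ = 0.91785450; term = 0.91785450²·(1 − 0.12262740)·0.314/1066 = 2.1772294 × 10^-4.
Sum = 2.7368225 × 10^-4.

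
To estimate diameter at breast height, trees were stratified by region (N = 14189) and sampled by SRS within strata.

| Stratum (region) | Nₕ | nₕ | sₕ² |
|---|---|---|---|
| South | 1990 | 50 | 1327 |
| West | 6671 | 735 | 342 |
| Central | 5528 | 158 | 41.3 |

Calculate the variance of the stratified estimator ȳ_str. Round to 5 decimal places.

0.63899

Var(ȳ_str) = Σₕ Wₕ²(1 − fₕ)sₕ²/nₕ with Wₕ = Nₕ/N, N = 14189.
South: Wₕ = 0.14024949; term = 0.14024949²·(1 − 0.02512563)·1327/50 = 0.50892308.
West: Wₕ = 0.47015294; term = 0.47015294²·(1 − 0.11017838)·342/735 = 0.091520845.
Central: Wₕ = 0.38959758; term = 0.38959758²·(1 − 0.02858177)·41.3/158 = 0.038541775.
Sum = 0.6389857.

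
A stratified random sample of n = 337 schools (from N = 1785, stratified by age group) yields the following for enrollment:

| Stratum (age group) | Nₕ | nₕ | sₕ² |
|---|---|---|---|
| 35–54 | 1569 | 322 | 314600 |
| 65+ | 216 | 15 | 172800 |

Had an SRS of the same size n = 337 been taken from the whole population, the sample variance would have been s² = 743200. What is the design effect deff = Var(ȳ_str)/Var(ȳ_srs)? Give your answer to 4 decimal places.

0.4231

Var(ȳ_str) = Σ Wₕ²(1−fₕ)sₕ²/nₕ with Wₕ = Nₕ/1785:
  35–54: (1569/1785)²·(1−322/1569)·314600/322 = 599.95103
  65+: (216/1785)²·(1−15/216)·172800/15 = 156.97332
  → Var(ȳ_str) = 756.92435.
Var(ȳ_srs) = (1 − 337/1785)·743200/337 = 1788.9827.
deff = 756.92435 / 1788.9827 = 0.4231.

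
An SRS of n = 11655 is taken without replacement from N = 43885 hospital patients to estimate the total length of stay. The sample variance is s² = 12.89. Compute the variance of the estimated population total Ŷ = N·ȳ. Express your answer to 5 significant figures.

1.5643 × 10^6

Var(Ŷ) = N²·Var(ȳ) = N²·(1 − n/N)·s²/n.
f = 11655/43885 = 0.26558049; Var(ȳ) = 0.73441951·12.89/11655 = 8.1224088 × 10^-4.
Var(Ŷ) = 43885² · (8.1224088 × 10^-4) = 1.5642892 × 10^6.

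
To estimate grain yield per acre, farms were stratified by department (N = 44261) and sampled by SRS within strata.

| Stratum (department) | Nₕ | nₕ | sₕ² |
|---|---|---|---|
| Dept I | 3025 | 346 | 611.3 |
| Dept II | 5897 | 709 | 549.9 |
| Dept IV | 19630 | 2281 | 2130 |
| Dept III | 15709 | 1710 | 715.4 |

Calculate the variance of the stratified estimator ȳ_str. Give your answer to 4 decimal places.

0.2287

Var(ȳ_str) = Σₕ Wₕ²(1 − fₕ)sₕ²/nₕ with Wₕ = Nₕ/N, N = 44261.
Dept I: Wₕ = 0.06834459; term = 0.06834459²·(1 − 0.11438017)·611.3/346 = 0.0073085958.
Dept II: Wₕ = 0.13323242; term = 0.13323242²·(1 − 0.12023063)·549.9/709 = 0.012112287.
Dept IV: Wₕ = 0.44350557; term = 0.44350557²·(1 − 0.11619969)·2130/2281 = 0.16233293.
Dept III: Wₕ = 0.35491742; term = 0.35491742²·(1 − 0.10885480)·715.4/1710 = 0.046963011.
Sum = 0.22871682.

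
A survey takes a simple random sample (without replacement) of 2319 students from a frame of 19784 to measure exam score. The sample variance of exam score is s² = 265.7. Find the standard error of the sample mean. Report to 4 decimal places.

Under SRS without replacement, Var(ȳ) = (1 − f)·s²/n with f = n/N = 2319/19784 = 0.11721593.
Var(ȳ) = (1 − 0.11721593)·265.7/2319 = 0.88278407·0.11457525 = 0.1011452.
SE(ȳ) = √(0.1011452) = 0.3180.

0.3180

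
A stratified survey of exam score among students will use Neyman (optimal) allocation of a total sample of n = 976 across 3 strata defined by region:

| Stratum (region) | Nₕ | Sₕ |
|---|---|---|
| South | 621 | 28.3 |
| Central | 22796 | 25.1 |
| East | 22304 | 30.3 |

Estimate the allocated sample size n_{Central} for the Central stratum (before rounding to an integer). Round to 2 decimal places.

Neyman allocation: nₕ = n·NₕSₕ / Σⱼ NⱼSⱼ.
Σ NⱼSⱼ = 621·28.3 + 22796·25.1 + 22304·30.3 = 1.2655651 × 10^6.
n_{Central} = 976·22796·25.1 / (1.2655651 × 10^6) = 441.26.

441.26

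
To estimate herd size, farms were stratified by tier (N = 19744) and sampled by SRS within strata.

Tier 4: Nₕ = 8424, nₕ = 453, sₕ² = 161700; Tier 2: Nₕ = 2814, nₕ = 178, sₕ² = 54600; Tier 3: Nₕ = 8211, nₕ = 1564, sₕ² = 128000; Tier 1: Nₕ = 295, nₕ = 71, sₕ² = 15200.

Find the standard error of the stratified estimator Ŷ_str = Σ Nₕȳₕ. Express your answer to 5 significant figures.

175290

Var(Ŷ_str) = Σₕ Nₕ²(1 − fₕ)sₕ²/nₕ.
Tier 4: 8424²·(1 − 453/8424)·161700/453 = 2.3968618 × 10^10.
Tier 2: 2814²·(1 − 178/2814)·54600/178 = 2.2753182 × 10^9.
Tier 3: 8211²·(1 − 1564/8211)·128000/1564 = 4.466784 × 10^9.
Tier 1: 295²·(1 − 71/295)·15200/71 = 1.4146704 × 10^7.
Sum = 3.0724867 × 10^10.
SE = √(3.0724867 × 10^10) = 175290.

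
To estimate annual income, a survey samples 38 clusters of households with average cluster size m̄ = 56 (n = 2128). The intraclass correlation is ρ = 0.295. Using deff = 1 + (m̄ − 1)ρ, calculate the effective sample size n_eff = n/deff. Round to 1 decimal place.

123.5

deff = 1 + (56 − 1)·0.295 = 1 + 16.225 = 17.225.
n_eff = 2128 / 17.225 = 123.5.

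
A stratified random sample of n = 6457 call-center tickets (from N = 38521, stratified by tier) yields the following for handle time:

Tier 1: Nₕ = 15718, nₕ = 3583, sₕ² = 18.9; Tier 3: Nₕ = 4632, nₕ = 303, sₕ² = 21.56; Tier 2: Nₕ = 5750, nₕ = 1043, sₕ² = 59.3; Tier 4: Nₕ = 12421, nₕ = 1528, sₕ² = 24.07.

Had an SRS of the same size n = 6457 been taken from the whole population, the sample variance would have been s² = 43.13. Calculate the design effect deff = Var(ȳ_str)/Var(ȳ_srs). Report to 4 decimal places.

Var(ȳ_str) = Σ Wₕ²(1−fₕ)sₕ²/nₕ with Wₕ = Nₕ/38521:
  Tier 1: (15718/38521)²·(1−3583/15718)·18.9/3583 = 6.7804256 × 10^-4
  Tier 3: (4632/38521)²·(1−303/4632)·21.56/303 = 9.6153956 × 10^-4
  Tier 2: (5750/38521)²·(1−1043/5750)·59.3/1043 = 0.0010370205
  Tier 4: (12421/38521)²·(1−1528/12421)·24.07/1528 = 0.0014363547
  → Var(ȳ_str) = 0.0041129573.
Var(ȳ_srs) = (1 − 6457/38521)·43.13/6457 = 0.0055599235.
deff = 0.0041129573 / 0.0055599235 = 0.7398.

0.7398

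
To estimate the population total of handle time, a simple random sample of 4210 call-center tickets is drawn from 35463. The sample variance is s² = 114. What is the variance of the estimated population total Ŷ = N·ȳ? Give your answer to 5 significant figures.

3.0012 × 10^7

Var(Ŷ) = N²·Var(ȳ) = N²·(1 − n/N)·s²/n.
f = 4210/35463 = 0.11871528; Var(ȳ) = 0.88128472·114/4210 = 0.023863767.
Var(Ŷ) = 35463² · 0.023863767 = 3.0011655 × 10^7.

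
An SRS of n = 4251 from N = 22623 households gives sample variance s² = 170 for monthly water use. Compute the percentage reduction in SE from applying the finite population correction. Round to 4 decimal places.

f = n/N = 4251/22623 = 0.18790611.
SE_no-fpc = √(s²/n) = 0.19997647; SE_fpc = √((1−f)s²/n) = 0.1802113.
Ratio = √(1−f) = 0.90116252. Reduction = 100·(1 − 0.90116252) = 9.8837%.

9.8837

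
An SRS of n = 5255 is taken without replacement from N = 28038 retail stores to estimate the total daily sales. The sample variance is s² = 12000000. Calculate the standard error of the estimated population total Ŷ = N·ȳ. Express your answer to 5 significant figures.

1.2078 × 10^6

Var(Ŷ) = N²·Var(ȳ) = N²·(1 − n/N)·s²/n.
f = 5255/28038 = 0.18742421; Var(ȳ) = 0.81257579·12000000/5255 = 1855.5489.
Var(Ŷ) = 28038² · 1855.5489 = 1.4587016 × 10^12.
SE(Ŷ) = √(1.4587016 × 10^12) = 1.2078 × 10^6.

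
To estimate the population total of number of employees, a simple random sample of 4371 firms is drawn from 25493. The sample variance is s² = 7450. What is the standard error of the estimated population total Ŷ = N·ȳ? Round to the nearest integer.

Var(Ŷ) = N²·Var(ȳ) = N²·(1 − n/N)·s²/n.
f = 4371/25493 = 0.17145883; Var(ȳ) = 0.82854117·7450/4371 = 1.4121784.
Var(Ŷ) = 25493² · 1.4121784 = 9.1776493 × 10^8.
SE(Ŷ) = √(9.1776493 × 10^8) = 30295.

30295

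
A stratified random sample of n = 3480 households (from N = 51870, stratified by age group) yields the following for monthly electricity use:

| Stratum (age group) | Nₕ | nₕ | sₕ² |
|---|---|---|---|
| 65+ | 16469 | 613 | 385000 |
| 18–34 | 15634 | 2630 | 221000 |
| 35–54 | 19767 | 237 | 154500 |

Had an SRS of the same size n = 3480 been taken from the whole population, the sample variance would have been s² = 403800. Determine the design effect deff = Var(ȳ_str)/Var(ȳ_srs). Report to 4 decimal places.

1.4859

Var(ȳ_str) = Σ Wₕ²(1−fₕ)sₕ²/nₕ with Wₕ = Nₕ/51870:
  65+: (16469/51870)²·(1−613/16469)·385000/613 = 60.957708
  18–34: (15634/51870)²·(1−2630/15634)·221000/2630 = 6.3496692
  35–54: (19767/51870)²·(1−237/19767)·154500/237 = 93.538553
  → Var(ȳ_str) = 160.84593.
Var(ȳ_srs) = (1 − 3480/51870)·403800/3480 = 108.24964.
deff = 160.84593 / 108.24964 = 1.4859.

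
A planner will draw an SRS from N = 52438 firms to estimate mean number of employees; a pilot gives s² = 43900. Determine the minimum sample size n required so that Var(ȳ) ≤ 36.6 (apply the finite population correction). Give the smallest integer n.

Without fpc, n₀ = s²/D = 43900/36.6 = 1199.4536.
With fpc, (1 − n/N)·s²/n ≤ D requires n ≥ n₀/(1 + n₀/N) = 1199.4536/(1 + 1199.4536/52438) = 1172.6311.
Rounding up, n = 1173.

1173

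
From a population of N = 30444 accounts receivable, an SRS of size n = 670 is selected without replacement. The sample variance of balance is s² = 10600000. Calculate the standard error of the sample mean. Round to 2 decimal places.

Under SRS without replacement, Var(ȳ) = (1 − f)·s²/n with f = n/N = 670/30444 = 0.02200762.
Var(ȳ) = (1 − 0.02200762)·10600000/670 = 0.97799238·15820.896 = 15472.715.
SE(ȳ) = √(15472.715) = 124.39.

124.39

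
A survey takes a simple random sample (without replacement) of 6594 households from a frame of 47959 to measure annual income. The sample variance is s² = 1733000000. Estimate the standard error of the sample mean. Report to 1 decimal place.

Under SRS without replacement, Var(ȳ) = (1 − f)·s²/n with f = n/N = 6594/47959 = 0.13749244.
Var(ȳ) = (1 − 0.13749244)·1733000000/6594 = 0.86250756·262814.68 = 226679.65.
SE(ȳ) = √(226679.65) = 476.1.

476.1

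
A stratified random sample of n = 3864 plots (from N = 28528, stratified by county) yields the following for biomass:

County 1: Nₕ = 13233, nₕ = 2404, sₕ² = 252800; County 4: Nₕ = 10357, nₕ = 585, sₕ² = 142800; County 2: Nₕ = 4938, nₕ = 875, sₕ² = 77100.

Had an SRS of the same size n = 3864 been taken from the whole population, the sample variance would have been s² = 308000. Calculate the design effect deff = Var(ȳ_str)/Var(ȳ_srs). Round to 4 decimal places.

0.7407

Var(ȳ_str) = Σ Wₕ²(1−fₕ)sₕ²/nₕ with Wₕ = Nₕ/28528:
  County 1: (13233/28528)²·(1−2404/13233)·252800/2404 = 18.515976
  County 4: (10357/28528)²·(1−585/10357)·142800/585 = 30.35618
  County 2: (4938/28528)²·(1−875/4938)·77100/875 = 2.1722089
  → Var(ȳ_str) = 51.044365.
Var(ȳ_srs) = (1 − 3864/28528)·308000/3864 = 68.913734.
deff = 51.044365 / 68.913734 = 0.7407.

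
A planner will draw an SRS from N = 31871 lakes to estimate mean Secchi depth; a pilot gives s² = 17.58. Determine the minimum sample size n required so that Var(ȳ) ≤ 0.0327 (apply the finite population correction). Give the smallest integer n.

Without fpc, n₀ = s²/D = 17.58/0.0327 = 537.6147.
With fpc, (1 − n/N)·s²/n ≤ D requires n ≥ n₀/(1 + n₀/N) = 537.6147/(1 + 537.6147/31871) = 528.6964.
Rounding up, n = 529.

529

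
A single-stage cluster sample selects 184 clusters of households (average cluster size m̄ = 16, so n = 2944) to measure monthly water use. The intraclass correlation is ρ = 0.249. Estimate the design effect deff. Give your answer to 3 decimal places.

4.735

deff = 1 + (16 − 1)·0.249 = 1 + 3.735 = 4.735.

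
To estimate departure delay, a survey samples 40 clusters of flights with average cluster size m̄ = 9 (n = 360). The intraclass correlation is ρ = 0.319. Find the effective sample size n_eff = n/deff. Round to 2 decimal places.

101.35

deff = 1 + (9 − 1)·0.319 = 1 + 2.552 = 3.552.
n_eff = 360 / 3.552 = 101.35.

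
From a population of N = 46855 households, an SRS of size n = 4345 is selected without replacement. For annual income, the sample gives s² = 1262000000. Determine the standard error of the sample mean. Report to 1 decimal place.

Under SRS without replacement, Var(ȳ) = (1 − f)·s²/n with f = n/N = 4345/46855 = 0.09273290.
Var(ȳ) = (1 − 0.09273290)·1262000000/4345 = 0.90726710·290448.79 = 263514.63.
SE(ȳ) = √(263514.63) = 513.3.

513.3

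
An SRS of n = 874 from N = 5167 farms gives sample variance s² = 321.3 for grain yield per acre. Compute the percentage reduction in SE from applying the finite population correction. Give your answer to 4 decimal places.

f = n/N = 874/5167 = 0.16915038.
SE_no-fpc = √(s²/n) = 0.60631686; SE_fpc = √((1−f)s²/n) = 0.5526636.
Ratio = √(1−f) = 0.91150953. Reduction = 100·(1 − 0.91150953) = 8.8490%.

8.8490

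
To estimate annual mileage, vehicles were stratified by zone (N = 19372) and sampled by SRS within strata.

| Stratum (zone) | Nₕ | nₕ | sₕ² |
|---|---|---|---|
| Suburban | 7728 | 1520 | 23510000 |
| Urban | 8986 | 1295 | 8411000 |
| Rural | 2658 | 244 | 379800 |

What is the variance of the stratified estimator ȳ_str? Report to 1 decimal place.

3200.1

Var(ȳ_str) = Σₕ Wₕ²(1 − fₕ)sₕ²/nₕ with Wₕ = Nₕ/N, N = 19372.
Suburban: Wₕ = 0.39892629; term = 0.39892629²·(1 − 0.19668737)·23510000/1520 = 1977.329.
Urban: Wₕ = 0.46386537; term = 0.46386537²·(1 − 0.14411306)·8411000/1295 = 1196.1294.
Rural: Wₕ = 0.13720834; term = 0.13720834²·(1 − 0.09179834)·379800/244 = 26.613896.
Sum = 3200.0723.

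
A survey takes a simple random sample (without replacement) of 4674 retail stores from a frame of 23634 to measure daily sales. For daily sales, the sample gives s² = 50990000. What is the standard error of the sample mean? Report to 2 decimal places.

93.55

Under SRS without replacement, Var(ȳ) = (1 − f)·s²/n with f = n/N = 4674/23634 = 0.19776593.
Var(ȳ) = (1 − 0.19776593)·50990000/4674 = 0.80223407·10909.285 = 8751.8004.
SE(ȳ) = √(8751.8004) = 93.55.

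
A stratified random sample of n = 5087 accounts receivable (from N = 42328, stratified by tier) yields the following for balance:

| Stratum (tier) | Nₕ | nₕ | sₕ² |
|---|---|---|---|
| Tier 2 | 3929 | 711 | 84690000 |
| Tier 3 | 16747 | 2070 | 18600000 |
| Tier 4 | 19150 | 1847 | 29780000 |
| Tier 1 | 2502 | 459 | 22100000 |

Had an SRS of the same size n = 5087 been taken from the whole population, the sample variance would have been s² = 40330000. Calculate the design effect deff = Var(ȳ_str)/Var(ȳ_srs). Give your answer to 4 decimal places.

Var(ȳ_str) = Σ Wₕ²(1−fₕ)sₕ²/nₕ with Wₕ = Nₕ/42328:
  Tier 2: (3929/42328)²·(1−711/3929)·84690000/711 = 840.57236
  Tier 3: (16747/42328)²·(1−2070/16747)·18600000/2070 = 1232.7114
  Tier 4: (19150/42328)²·(1−1847/19150)·29780000/1847 = 2981.896
  Tier 1: (2502/42328)²·(1−459/2502)·22100000/459 = 137.36616
  → Var(ȳ_str) = 5192.5459.
Var(ȳ_srs) = (1 − 5087/42328)·40330000/5087 = 6975.2547.
deff = 5192.5459 / 6975.2547 = 0.7444.

0.7444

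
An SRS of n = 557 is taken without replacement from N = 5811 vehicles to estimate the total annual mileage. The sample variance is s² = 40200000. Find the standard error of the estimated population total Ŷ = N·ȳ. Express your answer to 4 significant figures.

1.484 × 10^6

Var(Ŷ) = N²·Var(ȳ) = N²·(1 − n/N)·s²/n.
f = 557/5811 = 0.09585269; Var(ȳ) = 0.90414731·40200000/557 = 65254.438.
Var(Ŷ) = 5811² · 65254.438 = 2.2034937 × 10^12.
SE(Ŷ) = √(2.2034937 × 10^12) = 1.484 × 10^6.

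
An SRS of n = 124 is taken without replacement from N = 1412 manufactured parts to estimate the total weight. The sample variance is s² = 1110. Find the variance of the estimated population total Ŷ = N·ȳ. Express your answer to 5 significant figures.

1.6280 × 10^7

Var(Ŷ) = N²·Var(ȳ) = N²·(1 − n/N)·s²/n.
f = 124/1412 = 0.08781870; Var(ȳ) = 0.91218130·1110/124 = 8.1654939.
Var(Ŷ) = 1412² · 8.1654939 = 1.6279904 × 10^7.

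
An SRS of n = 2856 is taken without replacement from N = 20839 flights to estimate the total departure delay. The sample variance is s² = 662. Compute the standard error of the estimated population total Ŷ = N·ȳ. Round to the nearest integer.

Var(Ŷ) = N²·Var(ȳ) = N²·(1 − n/N)·s²/n.
f = 2856/20839 = 0.13705072; Var(ȳ) = 0.86294928·662/2856 = 0.20002536.
Var(Ŷ) = 20839² · 0.20002536 = 8.6863797 × 10^7.
SE(Ŷ) = √(8.6863797 × 10^7) = 9320.

9320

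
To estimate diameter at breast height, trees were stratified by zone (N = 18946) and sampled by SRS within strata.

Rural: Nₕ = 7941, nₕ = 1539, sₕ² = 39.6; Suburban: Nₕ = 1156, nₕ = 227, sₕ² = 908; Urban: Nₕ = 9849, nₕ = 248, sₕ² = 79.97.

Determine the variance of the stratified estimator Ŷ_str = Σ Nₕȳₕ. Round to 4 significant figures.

3.610 × 10^7

Var(Ŷ_str) = Σₕ Nₕ²(1 − fₕ)sₕ²/nₕ.
Rural: 7941²·(1 − 1539/7941)·39.6/1539 = 1.3081195 × 10^6.
Suburban: 1156²·(1 − 227/1156)·908/227 = 4.295696 × 10^6.
Urban: 9849²·(1 − 248/9849)·79.97/248 = 3.0491867 × 10^7.
Sum = 3.6095683 × 10^7.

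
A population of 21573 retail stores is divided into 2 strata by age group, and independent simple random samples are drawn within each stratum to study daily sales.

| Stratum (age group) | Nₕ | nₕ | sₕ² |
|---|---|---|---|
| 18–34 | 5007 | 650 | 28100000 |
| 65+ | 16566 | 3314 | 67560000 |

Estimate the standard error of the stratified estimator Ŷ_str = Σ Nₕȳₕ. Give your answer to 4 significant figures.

2.328 × 10^6

Var(Ŷ_str) = Σₕ Nₕ²(1 − fₕ)sₕ²/nₕ.
18–34: 5007²·(1 − 650/5007)·28100000/650 = 9.431008 × 10^11.
65+: 16566²·(1 − 3314/16566)·67560000/3314 = 4.475445 × 10^12.
Sum = 5.4185458 × 10^12.
SE = √(5.4185458 × 10^12) = 2.328 × 10^6.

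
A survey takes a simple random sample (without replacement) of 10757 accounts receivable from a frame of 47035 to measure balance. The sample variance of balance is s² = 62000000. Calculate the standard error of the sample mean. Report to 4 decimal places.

66.6747

Under SRS without replacement, Var(ȳ) = (1 − f)·s²/n with f = n/N = 10757/47035 = 0.22870203.
Var(ȳ) = (1 − 0.22870203)·62000000/10757 = 0.77129797·5763.6888 = 4445.5214.
SE(ȳ) = √(4445.5214) = 66.6747.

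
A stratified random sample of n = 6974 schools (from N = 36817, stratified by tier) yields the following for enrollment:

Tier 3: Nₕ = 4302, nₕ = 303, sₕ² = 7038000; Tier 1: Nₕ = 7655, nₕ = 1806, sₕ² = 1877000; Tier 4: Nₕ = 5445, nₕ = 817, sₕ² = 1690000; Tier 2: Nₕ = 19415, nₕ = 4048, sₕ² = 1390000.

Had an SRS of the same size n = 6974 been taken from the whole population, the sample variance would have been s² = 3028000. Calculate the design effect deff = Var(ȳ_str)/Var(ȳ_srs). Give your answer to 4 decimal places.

Var(ȳ_str) = Σ Wₕ²(1−fₕ)sₕ²/nₕ with Wₕ = Nₕ/36817:
  Tier 3: (4302/36817)²·(1−303/4302)·7038000/303 = 294.80283
  Tier 1: (7655/36817)²·(1−1806/7655)·1877000/1806 = 34.330217
  Tier 4: (5445/36817)²·(1−817/5445)·1690000/817 = 38.455555
  Tier 2: (19415/36817)²·(1−4048/19415)·1390000/4048 = 75.579495
  → Var(ȳ_str) = 443.1681.
Var(ȳ_srs) = (1 − 6974/36817)·3028000/6974 = 351.9395.
deff = 443.1681 / 351.9395 = 1.2592.

1.2592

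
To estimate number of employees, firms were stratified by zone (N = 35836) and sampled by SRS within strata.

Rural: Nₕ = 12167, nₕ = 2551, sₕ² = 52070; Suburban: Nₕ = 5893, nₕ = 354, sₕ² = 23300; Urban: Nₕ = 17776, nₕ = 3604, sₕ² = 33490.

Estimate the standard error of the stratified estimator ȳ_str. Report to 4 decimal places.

Var(ȳ_str) = Σₕ Wₕ²(1 − fₕ)sₕ²/nₕ with Wₕ = Nₕ/N, N = 35836.
Rural: Wₕ = 0.33951892; term = 0.33951892²·(1 − 0.20966549)·52070/2551 = 1.859585.
Suburban: Wₕ = 0.16444358; term = 0.16444358²·(1 − 0.06007127)·23300/354 = 1.672944.
Urban: Wₕ = 0.49603750; term = 0.49603750²·(1 − 0.20274527)·33490/3604 = 1.8228733.
Sum = 5.3554023.
SE = √(5.3554023) = 2.3142.

2.3142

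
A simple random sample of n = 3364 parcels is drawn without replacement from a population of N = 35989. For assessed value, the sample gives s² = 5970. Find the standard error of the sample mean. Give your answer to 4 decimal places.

1.2684

Under SRS without replacement, Var(ȳ) = (1 − f)·s²/n with f = n/N = 3364/35989 = 0.09347301.
Var(ȳ) = (1 − 0.09347301)·5970/3364 = 0.90652699·1.774673 = 1.608789.
SE(ȳ) = √(1.608789) = 1.2684.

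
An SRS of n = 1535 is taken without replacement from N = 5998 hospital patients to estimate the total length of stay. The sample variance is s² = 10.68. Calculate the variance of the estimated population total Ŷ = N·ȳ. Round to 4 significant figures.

186200

Var(Ŷ) = N²·Var(ȳ) = N²·(1 − n/N)·s²/n.
f = 1535/5998 = 0.25591864; Var(ȳ) = 0.74408136·10.68/1535 = 0.0051770612.
Var(Ŷ) = 5998² · 0.0051770612 = 186249.97.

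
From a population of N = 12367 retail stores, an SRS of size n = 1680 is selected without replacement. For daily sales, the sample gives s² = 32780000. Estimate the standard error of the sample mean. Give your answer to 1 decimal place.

Under SRS without replacement, Var(ȳ) = (1 − f)·s²/n with f = n/N = 1680/12367 = 0.13584540.
Var(ȳ) = (1 − 0.13584540)·32780000/1680 = 0.86415460·19511.905 = 16861.302.
SE(ȳ) = √(16861.302) = 129.9.

129.9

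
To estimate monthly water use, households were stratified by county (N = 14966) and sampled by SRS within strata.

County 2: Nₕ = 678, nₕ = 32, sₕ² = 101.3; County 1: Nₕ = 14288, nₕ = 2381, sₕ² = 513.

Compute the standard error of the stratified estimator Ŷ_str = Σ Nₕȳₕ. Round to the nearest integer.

6168

Var(Ŷ_str) = Σₕ Nₕ²(1 − fₕ)sₕ²/nₕ.
County 2: 678²·(1 − 32/678)·101.3/32 = 1.3865058 × 10^6.
County 1: 14288²·(1 − 2381/14288)·513/2381 = 3.6654877 × 10^7.
Sum = 3.8041383 × 10^7.
SE = √(3.8041383 × 10^7) = 6168.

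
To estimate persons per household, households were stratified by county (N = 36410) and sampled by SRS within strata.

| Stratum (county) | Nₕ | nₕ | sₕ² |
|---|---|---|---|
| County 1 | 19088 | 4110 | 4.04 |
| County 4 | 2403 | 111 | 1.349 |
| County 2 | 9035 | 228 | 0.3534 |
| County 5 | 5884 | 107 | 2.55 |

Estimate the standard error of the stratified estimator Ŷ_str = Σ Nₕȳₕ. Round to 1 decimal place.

1132.0

Var(Ŷ_str) = Σₕ Nₕ²(1 − fₕ)sₕ²/nₕ.
County 1: 19088²·(1 − 4110/19088)·4.04/4110 = 281030.72.
County 4: 2403²·(1 − 111/2403)·1.349/111 = 66935.63.
County 2: 9035²·(1 − 228/9035)·0.3534/228 = 123335.43.
County 5: 5884²·(1 − 107/5884)·2.55/107 = 810086.57.
Sum = 1.2813884 × 10^6.
SE = √(1.2813884 × 10^6) = 1132.0.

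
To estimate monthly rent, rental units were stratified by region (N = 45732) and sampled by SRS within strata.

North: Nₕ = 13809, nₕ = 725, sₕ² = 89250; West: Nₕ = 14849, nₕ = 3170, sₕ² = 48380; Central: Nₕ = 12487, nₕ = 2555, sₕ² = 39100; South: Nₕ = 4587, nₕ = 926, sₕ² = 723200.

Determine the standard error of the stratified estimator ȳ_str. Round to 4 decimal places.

Var(ȳ_str) = Σₕ Wₕ²(1 − fₕ)sₕ²/nₕ with Wₕ = Nₕ/N, N = 45732.
North: Wₕ = 0.30195487; term = 0.30195487²·(1 − 0.05250199)·89250/725 = 10.63488.
West: Wₕ = 0.32469606; term = 0.32469606²·(1 − 0.21348239)·48380/3170 = 1.2655202.
Central: Wₕ = 0.27304732; term = 0.27304732²·(1 − 0.20461280)·39100/2555 = 0.90748674.
South: Wₕ = 0.10030176; term = 0.10030176²·(1 − 0.20187486)·723200/926 = 6.2709814.
Sum = 19.078868.
SE = √(19.078868) = 4.3679.

4.3679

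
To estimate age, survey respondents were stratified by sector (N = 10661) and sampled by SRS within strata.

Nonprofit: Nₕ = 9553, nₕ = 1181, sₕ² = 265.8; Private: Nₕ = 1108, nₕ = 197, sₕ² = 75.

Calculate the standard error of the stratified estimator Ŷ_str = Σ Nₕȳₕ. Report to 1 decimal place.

4287.7

Var(Ŷ_str) = Σₕ Nₕ²(1 − fₕ)sₕ²/nₕ.
Nonprofit: 9553²·(1 − 1181/9553)·265.8/1181 = 1.8000065 × 10^7.
Private: 1108²·(1 − 197/1108)·75/197 = 384284.77.
Sum = 1.838435 × 10^7.
SE = √(1.838435 × 10^7) = 4287.7.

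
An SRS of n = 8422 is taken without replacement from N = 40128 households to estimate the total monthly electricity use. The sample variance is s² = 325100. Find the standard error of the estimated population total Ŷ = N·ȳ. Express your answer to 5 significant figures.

Var(Ŷ) = N²·Var(ȳ) = N²·(1 − n/N)·s²/n.
f = 8422/40128 = 0.20987839; Var(ȳ) = 0.79012161·325100/8422 = 30.499707.
Var(Ŷ) = 40128² · 30.499707 = 4.9112348 × 10^10.
SE(Ŷ) = √(4.9112348 × 10^10) = 221610.

221610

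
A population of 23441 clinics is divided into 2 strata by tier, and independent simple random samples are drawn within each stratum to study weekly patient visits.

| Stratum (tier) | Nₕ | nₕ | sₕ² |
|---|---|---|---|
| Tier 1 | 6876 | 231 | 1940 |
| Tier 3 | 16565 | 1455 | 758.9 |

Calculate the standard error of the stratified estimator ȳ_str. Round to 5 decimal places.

0.96744

Var(ȳ_str) = Σₕ Wₕ²(1 − fₕ)sₕ²/nₕ with Wₕ = Nₕ/N, N = 23441.
Tier 1: Wₕ = 0.29333220; term = 0.29333220²·(1 − 0.03359511)·1940/231 = 0.69834228.
Tier 3: Wₕ = 0.70666780; term = 0.70666780²·(1 − 0.08783580)·758.9/1455 = 0.23758838.
Sum = 0.93593066.
SE = √(0.93593066) = 0.96744.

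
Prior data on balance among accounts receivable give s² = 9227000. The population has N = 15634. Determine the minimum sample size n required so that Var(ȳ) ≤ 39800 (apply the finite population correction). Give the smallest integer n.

Without fpc, n₀ = s²/D = 9227000/39800 = 231.8342.
With fpc, (1 − n/N)·s²/n ≤ D requires n ≥ n₀/(1 + n₀/N) = 231.8342/(1 + 231.8342/15634) = 228.4466.
Rounding up, n = 229.

229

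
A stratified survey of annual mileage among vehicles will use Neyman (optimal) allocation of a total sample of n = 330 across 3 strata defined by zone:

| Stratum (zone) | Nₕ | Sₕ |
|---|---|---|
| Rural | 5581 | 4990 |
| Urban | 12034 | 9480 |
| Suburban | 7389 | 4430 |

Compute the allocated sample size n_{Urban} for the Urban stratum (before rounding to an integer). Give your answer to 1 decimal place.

Neyman allocation: nₕ = n·NₕSₕ / Σⱼ NⱼSⱼ.
Σ NⱼSⱼ = 5581·4990 + 12034·9480 + 7389·4430 = 1.7466478 × 10^8.
n_{Urban} = 330·12034·9480 / (1.7466478 × 10^8) = 215.5.

215.5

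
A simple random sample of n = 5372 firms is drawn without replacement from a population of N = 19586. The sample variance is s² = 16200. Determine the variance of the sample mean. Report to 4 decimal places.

Under SRS without replacement, Var(ȳ) = (1 − f)·s²/n with f = n/N = 5372/19586 = 0.27427755.
Var(ȳ) = (1 − 0.27427755)·16200/5372 = 0.72572245·3.0156366 = 2.1885152.

2.1885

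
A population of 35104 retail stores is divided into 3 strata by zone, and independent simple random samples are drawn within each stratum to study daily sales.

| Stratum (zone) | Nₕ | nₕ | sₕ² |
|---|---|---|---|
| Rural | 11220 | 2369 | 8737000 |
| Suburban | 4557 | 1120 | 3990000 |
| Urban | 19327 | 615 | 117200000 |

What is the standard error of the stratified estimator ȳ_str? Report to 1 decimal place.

237.2

Var(ȳ_str) = Σₕ Wₕ²(1 − fₕ)sₕ²/nₕ with Wₕ = Nₕ/N, N = 35104.
Rural: Wₕ = 0.31962170; term = 0.31962170²·(1 − 0.21114082)·8737000/2369 = 297.214.
Suburban: Wₕ = 0.12981427; term = 0.12981427²·(1 − 0.24577573)·3990000/1120 = 45.279354.
Urban: Wₕ = 0.55056404; term = 0.55056404²·(1 − 0.03182077)·117200000/615 = 55927.311.
Sum = 56269.804.
SE = √(56269.804) = 237.2.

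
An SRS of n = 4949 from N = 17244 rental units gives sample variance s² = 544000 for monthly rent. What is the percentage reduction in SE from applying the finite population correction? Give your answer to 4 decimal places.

15.5606

f = n/N = 4949/17244 = 0.28699838.
SE_no-fpc = √(s²/n) = 10.484331; SE_fpc = √((1−f)s²/n) = 8.8529086.
Ratio = √(1−f) = 0.84439423. Reduction = 100·(1 − 0.84439423) = 15.5606%.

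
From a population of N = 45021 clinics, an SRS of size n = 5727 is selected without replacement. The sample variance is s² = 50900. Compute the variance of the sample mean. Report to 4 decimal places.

7.7571

Under SRS without replacement, Var(ȳ) = (1 − f)·s²/n with f = n/N = 5727/45021 = 0.12720730.
Var(ȳ) = (1 − 0.12720730)·50900/5727 = 0.87279270·8.8877248 = 7.7571413.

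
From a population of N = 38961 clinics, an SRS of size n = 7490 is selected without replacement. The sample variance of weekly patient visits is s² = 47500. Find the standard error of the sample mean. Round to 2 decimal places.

Under SRS without replacement, Var(ȳ) = (1 − f)·s²/n with f = n/N = 7490/38961 = 0.19224353.
Var(ȳ) = (1 − 0.19224353)·47500/7490 = 0.80775647·6.3417891 = 5.1226212.
SE(ȳ) = √(5.1226212) = 2.26.

2.26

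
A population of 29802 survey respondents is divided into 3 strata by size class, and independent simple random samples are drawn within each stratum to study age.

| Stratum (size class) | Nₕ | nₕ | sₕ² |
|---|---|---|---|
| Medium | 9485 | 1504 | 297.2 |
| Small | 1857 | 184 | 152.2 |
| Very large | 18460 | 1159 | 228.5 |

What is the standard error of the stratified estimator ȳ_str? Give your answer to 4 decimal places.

Var(ȳ_str) = Σₕ Wₕ²(1 − fₕ)sₕ²/nₕ with Wₕ = Nₕ/N, N = 29802.
Medium: Wₕ = 0.31826723; term = 0.31826723²·(1 − 0.15856616)·297.2/1504 = 0.016842432.
Small: Wₕ = 0.06231125; term = 0.06231125²·(1 − 0.09908454)·152.2/184 = 0.0028934358.
Very large: Wₕ = 0.61942152; term = 0.61942152²·(1 − 0.06278440)·228.5/1159 = 0.070894877.
Sum = 0.090630745.
SE = √(0.090630745) = 0.3010.

0.3010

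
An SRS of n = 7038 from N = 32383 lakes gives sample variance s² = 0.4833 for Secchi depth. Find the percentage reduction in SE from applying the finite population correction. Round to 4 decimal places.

11.5317

f = n/N = 7038/32383 = 0.21733626.
SE_no-fpc = √(s²/n) = 0.008286741; SE_fpc = √((1−f)s²/n) = 0.0073311377.
Ratio = √(1−f) = 0.88468285. Reduction = 100·(1 − 0.88468285) = 11.5317%.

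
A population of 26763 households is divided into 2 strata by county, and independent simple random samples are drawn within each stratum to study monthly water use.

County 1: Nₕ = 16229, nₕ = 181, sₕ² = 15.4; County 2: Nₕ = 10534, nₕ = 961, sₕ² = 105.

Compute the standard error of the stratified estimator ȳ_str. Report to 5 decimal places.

0.21522

Var(ȳ_str) = Σₕ Wₕ²(1 − fₕ)sₕ²/nₕ with Wₕ = Nₕ/N, N = 26763.
County 1: Wₕ = 0.60639689; term = 0.60639689²·(1 − 0.01115287)·15.4/181 = 0.030937501.
County 2: Wₕ = 0.39360311; term = 0.39360311²·(1 − 0.09122840)·105/961 = 0.015382882.
Sum = 0.046320383.
SE = √(0.046320383) = 0.21522.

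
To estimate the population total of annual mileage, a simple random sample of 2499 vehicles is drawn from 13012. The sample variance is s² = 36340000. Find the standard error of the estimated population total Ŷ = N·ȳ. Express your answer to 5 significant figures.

1.4104 × 10^6

Var(Ŷ) = N²·Var(ȳ) = N²·(1 − n/N)·s²/n.
f = 2499/13012 = 0.19205349; Var(ȳ) = 0.80794651·36340000/2499 = 11749.01.
Var(Ŷ) = 13012² · 11749.01 = 1.9892501 × 10^12.
SE(Ŷ) = √(1.9892501 × 10^12) = 1.4104 × 10^6.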